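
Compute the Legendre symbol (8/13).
(8/13) = 8^{6} mod 13 = -1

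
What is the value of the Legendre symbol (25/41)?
(25/41) = 25^{20} mod 41 = 1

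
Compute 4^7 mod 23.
By repeated squaring mod 23: 4^{1}≡4, 4^{2}≡16, 4^{4}≡3. Then 4^{7} = 4^{4+2+1} ≡ 3 × 16 × 4 ≡ 8 mod 23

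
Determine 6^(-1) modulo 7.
Since 7 is prime, by Fermat 6^(-1) ≡ 6^{5} ≡ 6 (mod 7). Verify: 6 × 6 = 36 ≡ 1 (mod 7)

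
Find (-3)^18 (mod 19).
Using Fermat: (-3)^{18} ≡ 1 (mod 19). 18 ≡ 0 (mod 18). So (-3)^{18} ≡ (-3)^{0} ≡ 1 (mod 19)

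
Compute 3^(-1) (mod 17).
Since 17 is prime, by Fermat 3^(-1) ≡ 3^{15} ≡ 6 (mod 17). Verify: 3 × 6 = 18 ≡ 1 (mod 17)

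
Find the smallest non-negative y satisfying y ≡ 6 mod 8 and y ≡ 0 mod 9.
M = 8 × 9 = 72. M₁ = 9, y₁ ≡ 1 mod 8. M₂ = 8, y₂ ≡ 8 mod 9. y = 6×9×1 + 0×8×8 ≡ 54 mod 72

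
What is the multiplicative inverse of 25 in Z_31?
Since 31 is prime, by Fermat 25^(-1) ≡ 25^{29} ≡ 5 mod 31. Verify: 25 × 5 = 125 ≡ 1 mod 31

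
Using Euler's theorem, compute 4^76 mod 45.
By Euler: 4^{24} ≡ 1 mod 45 since gcd(4, 45) = 1. 76 = 3×24 + 4. So 4^{76} ≡ 4^{4} ≡ 31 mod 45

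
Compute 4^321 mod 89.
Using Fermat: 4^{88} ≡ 1 mod 89. 321 ≡ 57 mod 88. So 4^{321} ≡ 4^{57} ≡ 16 mod 89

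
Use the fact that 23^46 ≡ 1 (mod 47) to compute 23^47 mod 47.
By Fermat: 23^{46} ≡ 1 (mod 47). So 23^{47} = 23^{46} · 23^{1} ≡ 23^{1} ≡ 23 (mod 47)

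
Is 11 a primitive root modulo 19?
11^{3} ≡ 1 (mod 19) and 3 < 18, so ord_19(11) = 3 ≠ 18 and 11 is not a primitive root.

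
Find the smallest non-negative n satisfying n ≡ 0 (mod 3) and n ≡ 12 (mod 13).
M = 3 × 13 = 39. M₁ = 13, y₁ ≡ 1 (mod 3). M₂ = 3, y₂ ≡ 9 (mod 13). n = 0×13×1 + 12×3×9 ≡ 12 (mod 39)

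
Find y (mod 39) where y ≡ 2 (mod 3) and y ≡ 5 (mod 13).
M = 3 × 13 = 39. M₁ = 13, y₁ ≡ 1 (mod 3). M₂ = 3, y₂ ≡ 9 (mod 13). y = 2×13×1 + 5×3×9 ≡ 5 (mod 39)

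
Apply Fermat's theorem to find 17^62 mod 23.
By Fermat: 17^{22} ≡ 1 mod 23. 62 = 2×22 + 18. So 17^{62} ≡ 17^{18} ≡ 3 mod 23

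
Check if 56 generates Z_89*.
ord_89(56) divides 88. For each prime q|88: 56^{44}≡88, 56^{8}≡16, none ≡ 1. So 56 has order 88 and is a primitive root mod 89.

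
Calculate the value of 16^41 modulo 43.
By repeated squaring mod 43: 16^{1}≡16, 16^{2}≡41, 16^{4}≡4, 16^{8}≡16, 16^{16}≡41, 16^{32}≡4. Then 16^{41} = 16^{32+8+1} ≡ 4 × 16 × 16 ≡ 35 mod 43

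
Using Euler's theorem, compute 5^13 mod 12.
By Euler: 5^{4} ≡ 1 (mod 12) since gcd(5, 12) = 1. 13 = 3×4 + 1. So 5^{13} ≡ 5^{1} ≡ 5 (mod 12)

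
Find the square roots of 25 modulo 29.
The square roots of 25 mod 29 are 24 and 5. Verify: 24² = 576 ≡ 25 (mod 29)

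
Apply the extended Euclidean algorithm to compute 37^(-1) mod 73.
Extended GCD: 37(2) + 73(-1) = 1. So 37^(-1) ≡ 2 (mod 73). Verify: 37 × 2 = 74 ≡ 1 (mod 73)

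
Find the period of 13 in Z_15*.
Powers of 13 mod 15: 13^1≡13, 13^2≡4, 13^3≡7, 13^4≡1. ord_15(13) = 4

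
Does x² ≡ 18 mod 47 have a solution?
By Euler's criterion: 18^{23} ≡ 1 mod 47. Since this equals 1, 18 is a QR.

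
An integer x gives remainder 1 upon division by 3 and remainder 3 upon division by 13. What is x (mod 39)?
M = 3 × 13 = 39. M₁ = 13, y₁ ≡ 1 (mod 3). M₂ = 3, y₂ ≡ 9 (mod 13). x = 1×13×1 + 3×3×9 ≡ 16 (mod 39)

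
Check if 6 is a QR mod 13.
By Euler's criterion: 6^{6} ≡ 12 mod 13. Since this equals -1 (≡ 12), 6 is not a QR.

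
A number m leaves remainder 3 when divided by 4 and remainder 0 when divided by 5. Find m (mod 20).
M = 4 × 5 = 20. M₁ = 5, y₁ ≡ 1 (mod 4). M₂ = 4, y₂ ≡ 4 (mod 5). m = 3×5×1 + 0×4×4 ≡ 15 (mod 20)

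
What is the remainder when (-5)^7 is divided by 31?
By repeated squaring mod 31: (-5)^{1}≡26, (-5)^{2}≡25, (-5)^{4}≡5. Then (-5)^{7} = (-5)^{4+2+1} ≡ 5 × 25 × 26 ≡ 26 mod 31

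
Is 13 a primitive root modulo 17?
13^{4} ≡ 1 mod 17 and 4 < 16, so ord_17(13) = 4 ≠ 16 and 13 is not a primitive root.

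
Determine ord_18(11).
Powers of 11 mod 18: 11^1≡11, 11^2≡13, 11^3≡17, 11^4≡7, 11^5≡5, 11^6≡1. ord_18(11) = 6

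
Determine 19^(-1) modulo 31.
Since 31 is prime, by Fermat 19^(-1) ≡ 19^{29} ≡ 18 mod 31. Verify: 19 × 18 = 342 ≡ 1 mod 31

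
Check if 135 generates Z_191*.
135^{95} ≡ 1 (mod 191) and 95 < 190, so ord_191(135) = 95 ≠ 190 and 135 is not a primitive root.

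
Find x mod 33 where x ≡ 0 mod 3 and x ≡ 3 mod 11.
M = 3 × 11 = 33. M₁ = 11, y₁ ≡ 2 mod 3. M₂ = 3, y₂ ≡ 4 mod 11. x = 0×11×2 + 3×3×4 ≡ 3 mod 33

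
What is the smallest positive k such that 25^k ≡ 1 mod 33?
Powers of 25 mod 33: 25^1≡25, 25^2≡31, 25^3≡16, 25^4≡4, 25^5≡1. ord_33(25) = 5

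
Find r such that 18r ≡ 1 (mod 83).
Since 83 is prime, by Fermat 18^(-1) ≡ 18^{81} ≡ 60 (mod 83). Verify: 18 × 60 = 1080 ≡ 1 (mod 83)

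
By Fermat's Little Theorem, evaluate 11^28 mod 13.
By Fermat: 11^{12} ≡ 1 (mod 13). 28 = 2×12 + 4. So 11^{28} ≡ 11^{4} ≡ 3 (mod 13)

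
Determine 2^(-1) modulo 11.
Since 11 is prime, by Fermat 2^(-1) ≡ 2^{9} ≡ 6 mod 11. Verify: 2 × 6 = 12 ≡ 1 mod 11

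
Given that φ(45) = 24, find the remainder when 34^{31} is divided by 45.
By Euler: 34^{24} ≡ 1 (mod 45) since gcd(34, 45) = 1. 31 = 1×24 + 7. So 34^{31} ≡ 34^{7} ≡ 34 (mod 45)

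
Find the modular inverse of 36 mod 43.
Since 43 is prime, by Fermat 36^(-1) ≡ 36^{41} ≡ 6 mod 43. Verify: 36 × 6 = 216 ≡ 1 mod 43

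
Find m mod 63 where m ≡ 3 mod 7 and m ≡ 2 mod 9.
M = 7 × 9 = 63. M₁ = 9, y₁ ≡ 4 mod 7. M₂ = 7, y₂ ≡ 4 mod 9. m = 3×9×4 + 2×7×4 ≡ 38 mod 63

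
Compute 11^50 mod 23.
Using Fermat: 11^{22} ≡ 1 (mod 23). 50 ≡ 6 (mod 22). So 11^{50} ≡ 11^{6} ≡ 9 (mod 23)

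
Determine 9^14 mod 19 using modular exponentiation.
By repeated squaring mod 19: 9^{1}≡9, 9^{2}≡5, 9^{4}≡6, 9^{8}≡17. Then 9^{14} = 9^{8+4+2} ≡ 17 × 6 × 5 ≡ 16 mod 19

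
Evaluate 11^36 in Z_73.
By repeated squaring mod 73: 11^{1}≡11, 11^{2}≡48, 11^{4}≡41, 11^{8}≡2, 11^{16}≡4, 11^{32}≡16. Then 11^{36} = 11^{32+4} ≡ 16 × 41 ≡ 72 mod 73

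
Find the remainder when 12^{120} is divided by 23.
By Fermat: 12^{22} ≡ 1 mod 23. 120 = 5×22 + 10. So 12^{120} ≡ 12^{10} ≡ 2 mod 23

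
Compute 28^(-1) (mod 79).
Since 79 is prime, by Fermat 28^(-1) ≡ 28^{77} ≡ 48 (mod 79). Verify: 28 × 48 = 1344 ≡ 1 (mod 79)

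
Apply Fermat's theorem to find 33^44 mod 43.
By Fermat: 33^{42} ≡ 1 mod 43. So 33^{44} = 33^{42} · 33^{2} ≡ 33^{2} ≡ 14 mod 43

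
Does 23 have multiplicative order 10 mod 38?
Powers of 23 mod 38: 23^1≡23, 23^2≡35, 23^3≡7, 23^4≡9, 23^5≡17, 23^6≡11, 23^7≡25, 23^8≡5, 23^9≡1. Already 23^9≡1, so the order is 9 < 10. No, the actual order is 9.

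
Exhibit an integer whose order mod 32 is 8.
3 has order 8 mod 32 since 3^{8} ≡ 1 (mod 32) and no smaller power works.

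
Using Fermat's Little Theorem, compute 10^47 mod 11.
By Fermat: 10^{10} ≡ 1 (mod 11). 47 = 4×10 + 7. So 10^{47} ≡ 10^{7} ≡ 10 (mod 11)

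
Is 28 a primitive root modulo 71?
ord_71(28) divides 70. For each prime q|70: 28^{35}≡70, 28^{14}≡57, 28^{10}≡30, none ≡ 1. So 28 has order 70 and is a primitive root mod 71.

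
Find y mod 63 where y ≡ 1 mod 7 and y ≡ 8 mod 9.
M = 7 × 9 = 63. M₁ = 9, y₁ ≡ 4 mod 7. M₂ = 7, y₂ ≡ 4 mod 9. y = 1×9×4 + 8×7×4 ≡ 8 mod 63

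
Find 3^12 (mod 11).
Using Fermat: 3^{10} ≡ 1 (mod 11). 12 ≡ 2 (mod 10). So 3^{12} ≡ 3^{2} ≡ 9 (mod 11)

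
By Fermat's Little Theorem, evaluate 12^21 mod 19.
By Fermat: 12^{18} ≡ 1 (mod 19). So 12^{21} = 12^{18} · 12^{3} ≡ 12^{3} ≡ 18 (mod 19)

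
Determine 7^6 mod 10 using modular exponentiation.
By repeated squaring (mod 10): 7^{1}≡7, 7^{2}≡9, 7^{4}≡1. Then 7^{6} = 7^{4+2} ≡ 1 × 9 ≡ 9 (mod 10)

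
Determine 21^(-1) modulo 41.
Since 41 is prime, by Fermat 21^(-1) ≡ 21^{39} ≡ 2 (mod 41). Verify: 21 × 2 = 42 ≡ 1 (mod 41)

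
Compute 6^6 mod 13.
By repeated squaring mod 13: 6^{1}≡6, 6^{2}≡10, 6^{4}≡9. Then 6^{6} = 6^{4+2} ≡ 9 × 10 ≡ 12 mod 13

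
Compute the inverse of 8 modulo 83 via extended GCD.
Extended GCD: 8(-31) + 83(3) = 1. So 8^(-1) ≡ -31 ≡ 52 (mod 83). Verify: 8 × 52 = 416 ≡ 1 (mod 83)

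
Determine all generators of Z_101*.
There are φ(100) = 40 primitive roots mod 101: {2, 3, 7, 8, 11, 12, 15, 18, 26, 27, 28, 29, 34, 35, 38, 40, 42, 46, 48, 50, 51, 53, 55, 59, 61, 63, 66, 67, 72, 73, 74, 75, 83, 86, 89, 90, 93, 94, 98, 99}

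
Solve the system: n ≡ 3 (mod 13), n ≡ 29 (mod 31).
M = 13 × 31 = 403. M₁ = 31, y₁ ≡ 8 (mod 13). M₂ = 13, y₂ ≡ 12 (mod 31). n = 3×31×8 + 29×13×12 ≡ 29 (mod 403)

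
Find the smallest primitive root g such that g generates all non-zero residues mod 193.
g = 5. Powers: [5, 25, 125, 46, 37, 185, 153, 186, 158, ...] generates all 192 non-zero residues.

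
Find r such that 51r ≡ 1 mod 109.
Since 109 is prime, by Fermat 51^(-1) ≡ 51^{107} ≡ 62 mod 109. Verify: 51 × 62 = 3162 ≡ 1 mod 109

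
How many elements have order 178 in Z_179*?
A prime p has φ(p-1) primitive roots; here φ(178) = 88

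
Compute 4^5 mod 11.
By repeated squaring (mod 11): 4^{1}≡4, 4^{2}≡5, 4^{4}≡3. Then 4^{5} = 4^{4+1} ≡ 3 × 4 ≡ 1 (mod 11)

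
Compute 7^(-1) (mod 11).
Since 11 is prime, by Fermat 7^(-1) ≡ 7^{9} ≡ 8 (mod 11). Verify: 7 × 8 = 56 ≡ 1 (mod 11)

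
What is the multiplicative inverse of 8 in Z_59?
Since 59 is prime, by Fermat 8^(-1) ≡ 8^{57} ≡ 37 mod 59. Verify: 8 × 37 = 296 ≡ 1 mod 59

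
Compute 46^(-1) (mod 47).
Since 47 is prime, by Fermat 46^(-1) ≡ 46^{45} ≡ 46 (mod 47). Verify: 46 × 46 = 2116 ≡ 1 (mod 47)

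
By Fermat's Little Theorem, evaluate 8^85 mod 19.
By Fermat: 8^{18} ≡ 1 (mod 19). 85 = 4×18 + 13. So 8^{85} ≡ 8^{13} ≡ 8 (mod 19)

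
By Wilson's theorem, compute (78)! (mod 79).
By Wilson's theorem, (78)! ≡ -1 ≡ 78 (mod 79)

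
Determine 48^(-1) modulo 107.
Since 107 is prime, by Fermat 48^(-1) ≡ 48^{105} ≡ 29 mod 107. Verify: 48 × 29 = 1392 ≡ 1 mod 107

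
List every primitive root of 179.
There are φ(178) = 88 primitive roots mod 179: {2, 6, 7, 8, 10, 11, 18, 21, 23, 24, 26, 28, 30, 32, 33, 34, 35, 37, 38, 40, 41, 44, 50, 53, 54, 55, 58, 62, 63, 69, 71, 72, 73, 78, 79, 84, 86, 90, 91, 92, 94, 96, 97, 98, 99, 102, 103, 104, 105, 109, 111, 112, 113, 114, 115, 118, 119, 120, 122, 123, 127, 128, 130, 131, 132, 133, 134, 136, 137, 140, 143, 148, 150, 152, 154, 157, 159, 160, 162, 163, 164, 165, 166, 167, 170, 174, 175, 176}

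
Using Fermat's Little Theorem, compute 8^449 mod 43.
By Fermat: 8^{42} ≡ 1 (mod 43). 449 ≡ 29 (mod 42). So 8^{449} ≡ 8^{29} ≡ 8 (mod 43)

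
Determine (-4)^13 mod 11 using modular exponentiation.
Using Fermat: (-4)^{10} ≡ 1 mod 11. 13 ≡ 3 mod 10. So (-4)^{13} ≡ (-4)^{3} ≡ 2 mod 11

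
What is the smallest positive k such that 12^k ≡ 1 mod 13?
Powers of 12 mod 13: 12^1≡12, 12^2≡1. So the order of 12 is 2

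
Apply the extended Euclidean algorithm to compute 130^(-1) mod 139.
Extended GCD: 130(-31) + 139(29) = 1. So 130^(-1) ≡ -31 ≡ 108 mod 139. Verify: 130 × 108 = 14040 ≡ 1 mod 139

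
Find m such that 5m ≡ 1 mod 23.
Since 23 is prime, by Fermat 5^(-1) ≡ 5^{21} ≡ 14 mod 23. Verify: 5 × 14 = 70 ≡ 1 mod 23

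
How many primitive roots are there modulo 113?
There are φ(113-1) = φ(112) = 48 primitive roots modulo 113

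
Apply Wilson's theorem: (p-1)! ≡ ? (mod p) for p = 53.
By Wilson's theorem, (52)! ≡ -1 ≡ 52 mod 53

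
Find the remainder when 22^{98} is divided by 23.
By Fermat: 22^{22} ≡ 1 (mod 23). 98 = 4×22 + 10. So 22^{98} ≡ 22^{10} ≡ 1 (mod 23)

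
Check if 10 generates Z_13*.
10^{6} ≡ 1 mod 13 and 6 < 12, so ord_13(10) = 6 ≠ 12 and 10 is not a primitive root.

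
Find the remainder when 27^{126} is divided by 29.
By Fermat: 27^{28} ≡ 1 (mod 29). 126 = 4×28 + 14. So 27^{126} ≡ 27^{14} ≡ 28 (mod 29)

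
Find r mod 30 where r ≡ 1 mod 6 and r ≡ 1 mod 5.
M = 6 × 5 = 30. M₁ = 5, y₁ ≡ 5 mod 6. M₂ = 6, y₂ ≡ 1 mod 5. r = 1×5×5 + 1×6×1 ≡ 1 mod 30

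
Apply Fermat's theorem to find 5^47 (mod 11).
By Fermat: 5^{10} ≡ 1 (mod 11). 47 = 4×10 + 7. So 5^{47} ≡ 5^{7} ≡ 3 (mod 11)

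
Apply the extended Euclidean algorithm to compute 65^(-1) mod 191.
Extended GCD: 65(-47) + 191(16) = 1. So 65^(-1) ≡ -47 ≡ 144 mod 191. Verify: 65 × 144 = 9360 ≡ 1 mod 191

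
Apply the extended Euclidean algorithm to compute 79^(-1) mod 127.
Extended GCD: 79(-45) + 127(28) = 1. So 79^(-1) ≡ -45 ≡ 82 (mod 127). Verify: 79 × 82 = 6478 ≡ 1 (mod 127)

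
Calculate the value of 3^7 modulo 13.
By repeated squaring (mod 13): 3^{1}≡3, 3^{2}≡9, 3^{4}≡3. Then 3^{7} = 3^{4+2+1} ≡ 3 × 9 × 3 ≡ 3 (mod 13)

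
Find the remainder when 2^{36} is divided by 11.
By Fermat: 2^{10} ≡ 1 (mod 11). 36 = 3×10 + 6. So 2^{36} ≡ 2^{6} ≡ 9 (mod 11)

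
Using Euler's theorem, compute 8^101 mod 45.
By Euler: 8^{24} ≡ 1 mod 45 since gcd(8, 45) = 1. 101 = 4×24 + 5. So 8^{101} ≡ 8^{5} ≡ 8 mod 45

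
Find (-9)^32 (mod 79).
By repeated squaring (mod 79): (-9)^{1}≡70, (-9)^{2}≡2, (-9)^{4}≡4, (-9)^{8}≡16, (-9)^{16}≡19, (-9)^{32}≡45. So (-9)^{32} ≡ 45 (mod 79)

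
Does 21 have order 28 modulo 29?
ord_29(21) divides 28. For each prime q|28: 21^{14}≡28, 21^{4}≡7, none ≡ 1. So 21 has order 28 and is a primitive root mod 29.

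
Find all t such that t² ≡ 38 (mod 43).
The square roots of 38 mod 43 are 9 and 34. Verify: 9² = 81 ≡ 38 (mod 43)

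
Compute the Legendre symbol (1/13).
(1/13) = 1^{6} mod 13 = 1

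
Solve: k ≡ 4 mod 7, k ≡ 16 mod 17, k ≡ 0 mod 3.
M = 7 × 17 × 3 = 357. M₁ = 51, y₁ ≡ 4 mod 7. M₂ = 21, y₂ ≡ 13 mod 17. M₃ = 119, y₃ ≡ 2 mod 3. k = 4×51×4 + 16×21×13 + 0×119×2 ≡ 186 mod 357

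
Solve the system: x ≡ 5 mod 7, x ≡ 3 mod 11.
M = 7 × 11 = 77. M₁ = 11, y₁ ≡ 2 mod 7. M₂ = 7, y₂ ≡ 8 mod 11. x = 5×11×2 + 3×7×8 ≡ 47 mod 77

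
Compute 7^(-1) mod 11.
Since 11 is prime, by Fermat 7^(-1) ≡ 7^{9} ≡ 8 mod 11. Verify: 7 × 8 = 56 ≡ 1 mod 11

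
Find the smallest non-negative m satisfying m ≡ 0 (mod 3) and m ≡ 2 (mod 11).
M = 3 × 11 = 33. M₁ = 11, y₁ ≡ 2 (mod 3). M₂ = 3, y₂ ≡ 4 (mod 11). m = 0×11×2 + 2×3×4 ≡ 24 (mod 33)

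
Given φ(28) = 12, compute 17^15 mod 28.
By Euler: 17^{12} ≡ 1 (mod 28) since gcd(17, 28) = 1. 15 = 1×12 + 3. So 17^{15} ≡ 17^{3} ≡ 13 (mod 28)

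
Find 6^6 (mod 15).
By repeated squaring (mod 15): 6^{1}≡6, 6^{2}≡6, 6^{4}≡6. Then 6^{6} = 6^{4+2} ≡ 6 × 6 ≡ 6 (mod 15)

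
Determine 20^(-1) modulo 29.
Since 29 is prime, by Fermat 20^(-1) ≡ 20^{27} ≡ 16 (mod 29). Verify: 20 × 16 = 320 ≡ 1 (mod 29)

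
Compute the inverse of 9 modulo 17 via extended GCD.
Extended GCD: 9(2) + 17(-1) = 1. So 9^(-1) ≡ 2 (mod 17). Verify: 9 × 2 = 18 ≡ 1 (mod 17)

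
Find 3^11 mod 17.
By repeated squaring mod 17: 3^{1}≡3, 3^{2}≡9, 3^{4}≡13, 3^{8}≡16. Then 3^{11} = 3^{8+2+1} ≡ 16 × 9 × 3 ≡ 7 mod 17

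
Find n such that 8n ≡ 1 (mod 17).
Since 17 is prime, by Fermat 8^(-1) ≡ 8^{15} ≡ 15 (mod 17). Verify: 8 × 15 = 120 ≡ 1 (mod 17)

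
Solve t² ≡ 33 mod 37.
The square roots of 33 mod 37 are 12 and 25. Verify: 12² = 144 ≡ 33 mod 37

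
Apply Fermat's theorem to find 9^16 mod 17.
By Fermat's Little Theorem, 9^{16} ≡ 1 mod 17 since 17 is prime and gcd(9, 17) = 1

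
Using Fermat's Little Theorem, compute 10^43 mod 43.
By Fermat: 10^{42} ≡ 1 (mod 43). So 10^{43} = 10^{42} · 10^{1} ≡ 10^{1} ≡ 10 (mod 43)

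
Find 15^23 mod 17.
Using Fermat: 15^{16} ≡ 1 mod 17. 23 ≡ 7 mod 16. So 15^{23} ≡ 15^{7} ≡ 8 mod 17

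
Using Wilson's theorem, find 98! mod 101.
(100)! = (98)! × (99) × (100) ≡ -1 (mod 101). So (98)! ≡ -1 × [(100)(99)]^(-1) ≡ 50 (mod 101)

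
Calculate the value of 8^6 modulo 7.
Using Fermat: 8^{6} ≡ 1 (mod 7). 6 ≡ 0 (mod 6). So 8^{6} ≡ 8^{0} ≡ 1 (mod 7)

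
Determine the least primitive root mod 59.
g = 2. Powers: [2, 4, 8, 16, 32, 5, ...] generates all 58 non-zero residues.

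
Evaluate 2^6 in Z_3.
Using Fermat: 2^{2} ≡ 1 (mod 3). 6 ≡ 0 (mod 2). So 2^{6} ≡ 2^{0} ≡ 1 (mod 3)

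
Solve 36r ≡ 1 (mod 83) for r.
Since 83 is prime, by Fermat 36^(-1) ≡ 36^{81} ≡ 30 (mod 83). Verify: 36 × 30 = 1080 ≡ 1 (mod 83)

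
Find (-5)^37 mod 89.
By repeated squaring mod 89: (-5)^{1}≡84, (-5)^{2}≡25, (-5)^{4}≡2, (-5)^{8}≡4, (-5)^{16}≡16, (-5)^{32}≡78. Then (-5)^{37} = (-5)^{32+4+1} ≡ 78 × 2 × 84 ≡ 21 mod 89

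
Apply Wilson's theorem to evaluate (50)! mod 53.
(52)! = (50)! × (51) × (52) ≡ -1 mod 53. So (50)! ≡ -1 × [(52)(51)]^(-1) ≡ 26 mod 53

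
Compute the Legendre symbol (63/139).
(63/139) = 63^{69} mod 139 = 1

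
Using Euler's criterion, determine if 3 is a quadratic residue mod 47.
By Euler's criterion: 3^{23} ≡ 1 (mod 47). Since this equals 1, 3 is a QR.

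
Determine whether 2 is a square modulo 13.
By Euler's criterion: 2^{6} ≡ 12 (mod 13). Since this equals -1 (≡ 12), 2 is not a QR.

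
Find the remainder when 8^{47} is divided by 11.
By Fermat: 8^{10} ≡ 1 mod 11. 47 = 4×10 + 7. So 8^{47} ≡ 8^{7} ≡ 2 mod 11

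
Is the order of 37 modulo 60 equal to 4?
Powers of 37 mod 60: 37^1≡37, 37^2≡49, 37^3≡13, 37^4≡1. First k with 37^k≡1 is k=4. Yes, ord_60(37) = 4.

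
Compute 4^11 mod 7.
Using Fermat: 4^{6} ≡ 1 (mod 7). 11 ≡ 5 (mod 6). So 4^{11} ≡ 4^{5} ≡ 2 (mod 7)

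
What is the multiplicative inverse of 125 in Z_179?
Since 179 is prime, by Fermat 125^(-1) ≡ 125^{177} ≡ 116 (mod 179). Verify: 125 × 116 = 14500 ≡ 1 (mod 179)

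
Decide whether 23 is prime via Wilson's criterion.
(22)! mod 23 = 22. Since 22 ≡ -1 (mod 23), 23 is prime.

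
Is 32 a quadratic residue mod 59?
By Euler's criterion: 32^{29} ≡ 58 mod 59. Since this equals -1 (≡ 58), 32 is not a QR.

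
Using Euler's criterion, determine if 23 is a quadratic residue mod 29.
By Euler's criterion: 23^{14} ≡ 1 mod 29. Since this equals 1, 23 is a QR.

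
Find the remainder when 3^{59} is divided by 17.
By Fermat: 3^{16} ≡ 1 (mod 17). 59 = 3×16 + 11. So 3^{59} ≡ 3^{11} ≡ 7 (mod 17)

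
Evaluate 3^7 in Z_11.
By repeated squaring mod 11: 3^{1}≡3, 3^{2}≡9, 3^{4}≡4. Then 3^{7} = 3^{4+2+1} ≡ 4 × 9 × 3 ≡ 9 mod 11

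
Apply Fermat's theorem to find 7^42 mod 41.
By Fermat: 7^{40} ≡ 1 mod 41. So 7^{42} = 7^{40} · 7^{2} ≡ 7^{2} ≡ 8 mod 41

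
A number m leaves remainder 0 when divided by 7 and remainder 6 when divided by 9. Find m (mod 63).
M = 7 × 9 = 63. M₁ = 9, y₁ ≡ 4 (mod 7). M₂ = 7, y₂ ≡ 4 (mod 9). m = 0×9×4 + 6×7×4 ≡ 42 (mod 63)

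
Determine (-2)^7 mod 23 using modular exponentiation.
By repeated squaring (mod 23): (-2)^{1}≡21, (-2)^{2}≡4, (-2)^{4}≡16. Then (-2)^{7} = (-2)^{4+2+1} ≡ 16 × 4 × 21 ≡ 10 (mod 23)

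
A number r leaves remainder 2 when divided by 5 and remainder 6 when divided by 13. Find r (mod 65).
M = 5 × 13 = 65. M₁ = 13, y₁ ≡ 2 (mod 5). M₂ = 5, y₂ ≡ 8 (mod 13). r = 2×13×2 + 6×5×8 ≡ 32 (mod 65)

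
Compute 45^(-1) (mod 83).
Since 83 is prime, by Fermat 45^(-1) ≡ 45^{81} ≡ 24 (mod 83). Verify: 45 × 24 = 1080 ≡ 1 (mod 83)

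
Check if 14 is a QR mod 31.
By Euler's criterion: 14^{15} ≡ 1 (mod 31). Since this equals 1, 14 is a QR.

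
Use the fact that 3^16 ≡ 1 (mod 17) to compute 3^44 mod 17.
By Fermat: 3^{16} ≡ 1 (mod 17). 44 = 2×16 + 12. So 3^{44} ≡ 3^{12} ≡ 4 (mod 17)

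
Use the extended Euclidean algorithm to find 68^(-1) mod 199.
Extended GCD: 68(-79) + 199(27) = 1. So 68^(-1) ≡ -79 ≡ 120 (mod 199). Verify: 68 × 120 = 8160 ≡ 1 (mod 199)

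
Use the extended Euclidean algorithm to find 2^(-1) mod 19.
Extended GCD: 2(-9) + 19(1) = 1. So 2^(-1) ≡ -9 ≡ 10 (mod 19). Verify: 2 × 10 = 20 ≡ 1 (mod 19)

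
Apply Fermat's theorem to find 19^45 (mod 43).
By Fermat: 19^{42} ≡ 1 (mod 43). So 19^{45} = 19^{42} · 19^{3} ≡ 19^{3} ≡ 22 (mod 43)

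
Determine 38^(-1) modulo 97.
Since 97 is prime, by Fermat 38^(-1) ≡ 38^{95} ≡ 23 (mod 97). Verify: 38 × 23 = 874 ≡ 1 (mod 97)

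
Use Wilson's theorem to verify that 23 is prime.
(22)! mod 23 = 22. Since this equals -1 mod 23, Wilson confirms 23 is prime.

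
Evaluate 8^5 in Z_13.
By repeated squaring mod 13: 8^{1}≡8, 8^{2}≡12, 8^{4}≡1. Then 8^{5} = 8^{4+1} ≡ 1 × 8 ≡ 8 mod 13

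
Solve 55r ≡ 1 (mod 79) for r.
Since 79 is prime, by Fermat 55^(-1) ≡ 55^{77} ≡ 23 (mod 79). Verify: 55 × 23 = 1265 ≡ 1 (mod 79)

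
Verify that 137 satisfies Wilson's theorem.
(136)! mod 137 = 136. Since this equals -1 mod 137, Wilson confirms 137 is prime.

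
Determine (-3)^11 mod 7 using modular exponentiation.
Using Fermat: (-3)^{6} ≡ 1 mod 7. 11 ≡ 5 mod 6. So (-3)^{11} ≡ (-3)^{5} ≡ 2 mod 7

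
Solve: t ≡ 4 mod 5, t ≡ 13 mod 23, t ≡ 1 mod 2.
M = 5 × 23 × 2 = 230. M₁ = 46, y₁ ≡ 1 mod 5. M₂ = 10, y₂ ≡ 7 mod 23. M₃ = 115, y₃ ≡ 1 mod 2. t = 4×46×1 + 13×10×7 + 1×115×1 ≡ 59 mod 230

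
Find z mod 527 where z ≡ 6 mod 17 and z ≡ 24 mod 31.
M = 17 × 31 = 527. M₁ = 31, y₁ ≡ 11 mod 17. M₂ = 17, y₂ ≡ 11 mod 31. z = 6×31×11 + 24×17×11 ≡ 210 mod 527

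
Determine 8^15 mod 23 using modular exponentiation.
By repeated squaring mod 23: 8^{1}≡8, 8^{2}≡18, 8^{4}≡2, 8^{8}≡4. Then 8^{15} = 8^{8+4+2+1} ≡ 4 × 2 × 18 × 8 ≡ 2 mod 23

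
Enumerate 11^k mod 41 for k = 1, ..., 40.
11^1, 11^2, ..., 11^{40} mod 41: [11, 39, 19, 4, 3, 33, 35, 16, 12, 9, 17, 23, 7, 36, 27, 10, 28, 21, 26, 40, 30, 2, 22, 37, 38, 8, 6, 25, 29, 32, 24, 18, 34, 5, 14, 31, 13, 20, 15, 1]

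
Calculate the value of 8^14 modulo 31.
By repeated squaring (mod 31): 8^{1}≡8, 8^{2}≡2, 8^{4}≡4, 8^{8}≡16. Then 8^{14} = 8^{8+4+2} ≡ 16 × 4 × 2 ≡ 4 (mod 31)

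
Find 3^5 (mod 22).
By repeated squaring (mod 22): 3^{1}≡3, 3^{2}≡9, 3^{4}≡15. Then 3^{5} = 3^{4+1} ≡ 15 × 3 ≡ 1 (mod 22)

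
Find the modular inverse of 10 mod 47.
Since 47 is prime, by Fermat 10^(-1) ≡ 10^{45} ≡ 33 (mod 47). Verify: 10 × 33 = 330 ≡ 1 (mod 47)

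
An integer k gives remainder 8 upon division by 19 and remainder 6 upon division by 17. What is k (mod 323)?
M = 19 × 17 = 323. M₁ = 17, y₁ ≡ 9 (mod 19). M₂ = 19, y₂ ≡ 9 (mod 17). k = 8×17×9 + 6×19×9 ≡ 312 (mod 323)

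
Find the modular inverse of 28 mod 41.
Since 41 is prime, by Fermat 28^(-1) ≡ 28^{39} ≡ 22 mod 41. Verify: 28 × 22 = 616 ≡ 1 mod 41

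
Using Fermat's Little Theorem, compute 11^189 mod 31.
By Fermat: 11^{30} ≡ 1 mod 31. 189 ≡ 9 mod 30. So 11^{189} ≡ 11^{9} ≡ 23 mod 31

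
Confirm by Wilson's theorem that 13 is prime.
(12)! mod 13 = 12. Since this equals -1 (mod 13), Wilson confirms 13 is prime.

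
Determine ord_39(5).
Powers of 5 mod 39: 5^1≡5, 5^2≡25, 5^3≡8, 5^4≡1. So the order of 5 is 4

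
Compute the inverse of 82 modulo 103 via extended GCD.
Extended GCD: 82(49) + 103(-39) = 1. So 82^(-1) ≡ 49 (mod 103). Verify: 82 × 49 = 4018 ≡ 1 (mod 103)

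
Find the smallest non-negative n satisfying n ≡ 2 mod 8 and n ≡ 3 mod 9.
M = 8 × 9 = 72. M₁ = 9, y₁ ≡ 1 mod 8. M₂ = 8, y₂ ≡ 8 mod 9. n = 2×9×1 + 3×8×8 ≡ 66 mod 72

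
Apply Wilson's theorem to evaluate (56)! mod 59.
(58)! = (56)! × (57) × (58) ≡ -1 mod 59. So (56)! ≡ -1 × [(58)(57)]^(-1) ≡ 29 mod 59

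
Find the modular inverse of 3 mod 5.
Since 5 is prime, by Fermat 3^(-1) ≡ 3^{3} ≡ 2 (mod 5). Verify: 3 × 2 = 6 ≡ 1 (mod 5)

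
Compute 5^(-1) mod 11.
Since 11 is prime, by Fermat 5^(-1) ≡ 5^{9} ≡ 9 mod 11. Verify: 5 × 9 = 45 ≡ 1 mod 11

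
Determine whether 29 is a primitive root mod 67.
29^{3} ≡ 1 mod 67 and 3 < 66, so ord_67(29) = 3 ≠ 66 and 29 is not a primitive root.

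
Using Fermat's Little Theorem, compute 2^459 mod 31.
By Fermat: 2^{30} ≡ 1 mod 31. 459 ≡ 9 mod 30. So 2^{459} ≡ 2^{9} ≡ 16 mod 31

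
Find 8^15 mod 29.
By repeated squaring mod 29: 8^{1}≡8, 8^{2}≡6, 8^{4}≡7, 8^{8}≡20. Then 8^{15} = 8^{8+4+2+1} ≡ 20 × 7 × 6 × 8 ≡ 21 mod 29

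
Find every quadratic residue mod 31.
Squares in Z_31*: {1, 2, 4, 5, 7, 8, 9, 10, 14, 16, 18, 19, 20, 25, 28}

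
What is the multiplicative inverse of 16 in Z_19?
Since 19 is prime, by Fermat 16^(-1) ≡ 16^{17} ≡ 6 mod 19. Verify: 16 × 6 = 96 ≡ 1 mod 19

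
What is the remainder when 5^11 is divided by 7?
Using Fermat: 5^{6} ≡ 1 (mod 7). 11 ≡ 5 (mod 6). So 5^{11} ≡ 5^{5} ≡ 3 (mod 7)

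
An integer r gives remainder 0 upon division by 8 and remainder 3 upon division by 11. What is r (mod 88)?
M = 8 × 11 = 88. M₁ = 11, y₁ ≡ 3 (mod 8). M₂ = 8, y₂ ≡ 7 (mod 11). r = 0×11×3 + 3×8×7 ≡ 80 (mod 88)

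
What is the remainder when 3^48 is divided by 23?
Using Fermat: 3^{22} ≡ 1 (mod 23). 48 ≡ 4 (mod 22). So 3^{48} ≡ 3^{4} ≡ 12 (mod 23)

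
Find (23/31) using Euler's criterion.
(23/31) = 23^{15} mod 31 = -1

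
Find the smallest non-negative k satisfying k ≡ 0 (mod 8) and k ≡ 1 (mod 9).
M = 8 × 9 = 72. M₁ = 9, y₁ ≡ 1 (mod 8). M₂ = 8, y₂ ≡ 8 (mod 9). k = 0×9×1 + 1×8×8 ≡ 64 (mod 72)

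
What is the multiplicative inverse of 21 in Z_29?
Since 29 is prime, by Fermat 21^(-1) ≡ 21^{27} ≡ 18 mod 29. Verify: 21 × 18 = 378 ≡ 1 mod 29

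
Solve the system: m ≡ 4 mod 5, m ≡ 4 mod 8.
M = 5 × 8 = 40. M₁ = 8, y₁ ≡ 2 mod 5. M₂ = 5, y₂ ≡ 5 mod 8. m = 4×8×2 + 4×5×5 ≡ 4 mod 40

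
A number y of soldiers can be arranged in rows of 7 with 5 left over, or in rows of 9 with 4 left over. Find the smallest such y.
M = 7 × 9 = 63. M₁ = 9, y₁ ≡ 4 (mod 7). M₂ = 7, y₂ ≡ 4 (mod 9). y = 5×9×4 + 4×7×4 ≡ 40 (mod 63)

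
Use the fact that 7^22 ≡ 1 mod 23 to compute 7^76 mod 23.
By Fermat: 7^{22} ≡ 1 mod 23. 76 = 3×22 + 10. So 7^{76} ≡ 7^{10} ≡ 13 mod 23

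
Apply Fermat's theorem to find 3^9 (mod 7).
By Fermat: 3^{6} ≡ 1 (mod 7). So 3^{9} = 3^{6} · 3^{3} ≡ 3^{3} ≡ 6 (mod 7)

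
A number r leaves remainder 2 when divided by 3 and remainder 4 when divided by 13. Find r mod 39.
M = 3 × 13 = 39. M₁ = 13, y₁ ≡ 1 mod 3. M₂ = 3, y₂ ≡ 9 mod 13. r = 2×13×1 + 4×3×9 ≡ 17 mod 39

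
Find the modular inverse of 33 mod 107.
Since 107 is prime, by Fermat 33^(-1) ≡ 33^{105} ≡ 13 mod 107. Verify: 33 × 13 = 429 ≡ 1 mod 107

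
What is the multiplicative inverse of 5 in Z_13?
Since 13 is prime, by Fermat 5^(-1) ≡ 5^{11} ≡ 8 (mod 13). Verify: 5 × 8 = 40 ≡ 1 (mod 13)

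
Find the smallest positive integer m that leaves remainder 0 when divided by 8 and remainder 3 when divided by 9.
M = 8 × 9 = 72. M₁ = 9, y₁ ≡ 1 (mod 8). M₂ = 8, y₂ ≡ 8 (mod 9). m = 0×9×1 + 3×8×8 ≡ 48 (mod 72)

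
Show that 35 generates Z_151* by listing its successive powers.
35^1, 35^2, ..., 35^{150} mod 151: [35, 17, 142, 138, 149, 81, 117, 18, 26, 4, 140, 68, 115, 99, 143, 22, 15, 72, 104, 16, 107, 121, 7, 94, 119, 88, 60, 137, 114, 64, 126, 31, 28, 74, 23, 50, 89, 95, 3, 105, 51, 124, 112, 145, 92, 49, 54, 78, 12, 118, 53, 43, 146, 127, 66, 45, 65, 10, 48, 19, 61, 21, 131, 55, 113, 29, 109, 40, 41, 76, 93, 84, 71, 69, 150, 116, 134, 9, 13, 2, 70, 34, 133, 125, 147, 11, 83, 36, 52, 8, 129, 136, 79, 47, 135, 44, 30, 144, 57, 32, 63, 91, 14, 37, 87, 25, 120, 123, 77, 128, 101, 62, 56, 148, 46, 100, 27, 39, 6, 59, 102, 97, 73, 139, 33, 98, 108, 5, 24, 85, 106, 86, 141, 103, 132, 90, 130, 20, 96, 38, 122, 42, 111, 110, 75, 58, 67, 80, 82, 1]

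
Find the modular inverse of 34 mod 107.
Since 107 is prime, by Fermat 34^(-1) ≡ 34^{105} ≡ 85 (mod 107). Verify: 34 × 85 = 2890 ≡ 1 (mod 107)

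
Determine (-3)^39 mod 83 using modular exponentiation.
By repeated squaring mod 83: (-3)^{1}≡80, (-3)^{2}≡9, (-3)^{4}≡81, (-3)^{8}≡4, (-3)^{16}≡16, (-3)^{32}≡7. Then (-3)^{39} = (-3)^{32+4+2+1} ≡ 7 × 81 × 9 × 80 ≡ 46 mod 83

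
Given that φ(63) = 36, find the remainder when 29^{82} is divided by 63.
By Euler: 29^{36} ≡ 1 (mod 63) since gcd(29, 63) = 1. 82 = 2×36 + 10. So 29^{82} ≡ 29^{10} ≡ 43 (mod 63)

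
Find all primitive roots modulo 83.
There are φ(82) = 40 primitive roots mod 83: {2, 5, 6, 8, 13, 14, 15, 18, 19, 20, 22, 24, 32, 34, 35, 39, 42, 43, 45, 46, 47, 50, 52, 53, 54, 55, 56, 57, 58, 60, 62, 66, 67, 71, 72, 73, 74, 76, 79, 80}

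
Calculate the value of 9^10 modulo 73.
By repeated squaring (mod 73): 9^{1}≡9, 9^{2}≡8, 9^{4}≡64, 9^{8}≡8. Then 9^{10} = 9^{8+2} ≡ 8 × 8 ≡ 64 (mod 73)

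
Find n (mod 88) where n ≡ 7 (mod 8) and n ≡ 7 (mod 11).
M = 8 × 11 = 88. M₁ = 11, y₁ ≡ 3 (mod 8). M₂ = 8, y₂ ≡ 7 (mod 11). n = 7×11×3 + 7×8×7 ≡ 7 (mod 88)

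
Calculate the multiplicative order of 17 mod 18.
Powers of 17 mod 18: 17^1≡17, 17^2≡1. Order = 2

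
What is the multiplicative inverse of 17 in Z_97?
Since 97 is prime, by Fermat 17^(-1) ≡ 17^{95} ≡ 40 (mod 97). Verify: 17 × 40 = 680 ≡ 1 (mod 97)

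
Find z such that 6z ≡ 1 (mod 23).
Since 23 is prime, by Fermat 6^(-1) ≡ 6^{21} ≡ 4 (mod 23). Verify: 6 × 4 = 24 ≡ 1 (mod 23)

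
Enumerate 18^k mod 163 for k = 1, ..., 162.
18^1, 18^2, ..., 18^{162} mod 163: [18, 161, 127, 4, 72, 155, 19, 16, 125, 131, 76, 64, 11, 35, 141, 93, 44, 140, 75, 46, 13, 71, 137, 21, 52, 121, 59, 84, 45, 158, 73, 10, 17, 143, 129, 40, 68, 83, 27, 160, 109, 6, 108, 151, 110, 24, 106, 115, 114, 96, 98, 134, 130, 58, 66, 47, 31, 69, 101, 25, 124, 113, 78, 100, 7, 126, 149, 74, 28, 15, 107, 133, 112, 60, 102, 43, 122, 77, 82, 9, 162, 145, 2, 36, 159, 91, 8, 144, 147, 38, 32, 87, 99, 152, 128, 22, 70, 119, 23, 88, 117, 150, 92, 26, 142, 111, 42, 104, 79, 118, 5, 90, 153, 146, 20, 34, 123, 95, 80, 136, 3, 54, 157, 55, 12, 53, 139, 57, 48, 49, 67, 65, 29, 33, 105, 97, 116, 132, 94, 62, 138, 39, 50, 85, 63, 156, 37, 14, 89, 135, 148, 56, 30, 51, 103, 61, 120, 41, 86, 81, 154, 1]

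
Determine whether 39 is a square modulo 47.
By Euler's criterion: 39^{23} ≡ 46 mod 47. Since this equals -1 (≡ 46), 39 is not a QR.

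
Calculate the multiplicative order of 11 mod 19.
Powers of 11 mod 19: 11^1≡11, 11^2≡7, 11^3≡1. Order = 3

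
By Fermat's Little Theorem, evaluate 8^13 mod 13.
By Fermat: 8^{12} ≡ 1 mod 13. So 8^{13} = 8^{12} · 8^{1} ≡ 8^{1} ≡ 8 mod 13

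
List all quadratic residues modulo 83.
Squares in Z_83*: {1, 3, 4, 7, 9, 10, 11, 12, 16, 17, 21, 23, 25, 26, 27, 28, 29, 30, 31, 33, 36, 37, 38, 40, 41, 44, 48, 49, 51, 59, 61, 63, 64, 65, 68, 69, 70, 75, 77, 78, 81}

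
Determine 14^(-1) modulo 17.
Since 17 is prime, by Fermat 14^(-1) ≡ 14^{15} ≡ 11 mod 17. Verify: 14 × 11 = 154 ≡ 1 mod 17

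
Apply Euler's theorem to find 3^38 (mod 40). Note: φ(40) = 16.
By Euler: 3^{16} ≡ 1 (mod 40) since gcd(3, 40) = 1. 38 = 2×16 + 6. So 3^{38} ≡ 3^{6} ≡ 9 (mod 40)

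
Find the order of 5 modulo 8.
Powers of 5 mod 8: 5^1≡5, 5^2≡1. Order = 2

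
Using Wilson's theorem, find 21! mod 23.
(22)! = (21)! × (22) ≡ -1 mod 23. So (21)! ≡ -1 × (22)^(-1) ≡ (-1)×(-1) = 1 mod 23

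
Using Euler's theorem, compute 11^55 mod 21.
By Euler: 11^{12} ≡ 1 (mod 21) since gcd(11, 21) = 1. 55 = 4×12 + 7. So 11^{55} ≡ 11^{7} ≡ 11 (mod 21)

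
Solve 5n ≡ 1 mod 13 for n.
Since 13 is prime, by Fermat 5^(-1) ≡ 5^{11} ≡ 8 mod 13. Verify: 5 × 8 = 40 ≡ 1 mod 13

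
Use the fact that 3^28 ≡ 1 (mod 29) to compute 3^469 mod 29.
By Fermat: 3^{28} ≡ 1 (mod 29). 469 ≡ 21 (mod 28). So 3^{469} ≡ 3^{21} ≡ 17 (mod 29)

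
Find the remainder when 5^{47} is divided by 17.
By Fermat: 5^{16} ≡ 1 (mod 17). 47 = 2×16 + 15. So 5^{47} ≡ 5^{15} ≡ 7 (mod 17)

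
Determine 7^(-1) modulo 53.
Since 53 is prime, by Fermat 7^(-1) ≡ 7^{51} ≡ 38 (mod 53). Verify: 7 × 38 = 266 ≡ 1 (mod 53)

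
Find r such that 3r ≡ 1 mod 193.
Since 193 is prime, by Fermat 3^(-1) ≡ 3^{191} ≡ 129 mod 193. Verify: 3 × 129 = 387 ≡ 1 mod 193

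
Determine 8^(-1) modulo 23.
Since 23 is prime, by Fermat 8^(-1) ≡ 8^{21} ≡ 3 mod 23. Verify: 8 × 3 = 24 ≡ 1 mod 23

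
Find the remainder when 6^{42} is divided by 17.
By Fermat: 6^{16} ≡ 1 (mod 17). 42 = 2×16 + 10. So 6^{42} ≡ 6^{10} ≡ 15 (mod 17)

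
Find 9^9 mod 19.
By repeated squaring mod 19: 9^{1}≡9, 9^{2}≡5, 9^{4}≡6, 9^{8}≡17. Then 9^{9} = 9^{8+1} ≡ 17 × 9 ≡ 1 mod 19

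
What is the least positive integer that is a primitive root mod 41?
g = 6. For each prime q|40: 6^{20}≡40, 6^{8}≡10, none ≡ 1, so ord_41(6) = 40 and 6 is a primitive root.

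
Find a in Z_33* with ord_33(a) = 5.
4 has order 5 mod 33 since 4^{5} ≡ 1 mod 33 and no smaller power works.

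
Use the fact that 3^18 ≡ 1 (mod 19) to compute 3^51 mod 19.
By Fermat: 3^{18} ≡ 1 (mod 19). 51 = 2×18 + 15. So 3^{51} ≡ 3^{15} ≡ 12 (mod 19)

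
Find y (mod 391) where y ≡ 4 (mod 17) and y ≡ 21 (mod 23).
M = 17 × 23 = 391. M₁ = 23, y₁ ≡ 3 (mod 17). M₂ = 17, y₂ ≡ 19 (mod 23). y = 4×23×3 + 21×17×19 ≡ 21 (mod 391)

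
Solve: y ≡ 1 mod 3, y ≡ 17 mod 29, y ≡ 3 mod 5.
M = 3 × 29 × 5 = 435. M₁ = 145, y₁ ≡ 1 mod 3. M₂ = 15, y₂ ≡ 2 mod 29. M₃ = 87, y₃ ≡ 3 mod 5. y = 1×145×1 + 17×15×2 + 3×87×3 ≡ 133 mod 435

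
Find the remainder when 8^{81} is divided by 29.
By Fermat: 8^{28} ≡ 1 (mod 29). 81 = 2×28 + 25. So 8^{81} ≡ 8^{25} ≡ 26 (mod 29)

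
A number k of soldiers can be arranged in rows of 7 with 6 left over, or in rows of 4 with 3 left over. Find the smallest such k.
M = 7 × 4 = 28. M₁ = 4, y₁ ≡ 2 (mod 7). M₂ = 7, y₂ ≡ 3 (mod 4). k = 6×4×2 + 3×7×3 ≡ 27 (mod 28)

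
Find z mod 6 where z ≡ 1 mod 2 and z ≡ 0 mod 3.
M = 2 × 3 = 6. M₁ = 3, y₁ ≡ 1 mod 2. M₂ = 2, y₂ ≡ 2 mod 3. z = 1×3×1 + 0×2×2 ≡ 3 mod 6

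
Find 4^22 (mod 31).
By repeated squaring (mod 31): 4^{1}≡4, 4^{2}≡16, 4^{4}≡8, 4^{8}≡2, 4^{16}≡4. Then 4^{22} = 4^{16+4+2} ≡ 4 × 8 × 16 ≡ 16 (mod 31)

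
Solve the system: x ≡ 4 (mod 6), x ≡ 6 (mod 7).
M = 6 × 7 = 42. M₁ = 7, y₁ ≡ 1 (mod 6). M₂ = 6, y₂ ≡ 6 (mod 7). x = 4×7×1 + 6×6×6 ≡ 34 (mod 42)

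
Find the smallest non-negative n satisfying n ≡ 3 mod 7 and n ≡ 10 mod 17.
M = 7 × 17 = 119. M₁ = 17, y₁ ≡ 5 mod 7. M₂ = 7, y₂ ≡ 5 mod 17. n = 3×17×5 + 10×7×5 ≡ 10 mod 119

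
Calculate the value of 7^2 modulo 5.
7^{2} = 49 ≡ 4 mod 5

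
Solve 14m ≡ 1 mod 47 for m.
Since 47 is prime, by Fermat 14^(-1) ≡ 14^{45} ≡ 37 mod 47. Verify: 14 × 37 = 518 ≡ 1 mod 47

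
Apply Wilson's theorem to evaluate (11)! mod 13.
(12)! = (11)! × (12) ≡ -1 (mod 13). So (11)! ≡ -1 × (12)^(-1) ≡ (-1)×(-1) = 1 (mod 13)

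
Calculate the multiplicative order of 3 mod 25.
Powers of 3 mod 25: 3^1≡3, 3^2≡9, 3^3≡2, 3^4≡6, 3^5≡18, 3^6≡4, 3^7≡12, 3^8≡11, 3^9≡8, 3^10≡24, 3^11≡22, 3^12≡16, 3^13≡23, 3^14≡19, 3^15≡7, 3^16≡21, 3^17≡13, 3^18≡14, 3^19≡17, 3^20≡1. Order = 20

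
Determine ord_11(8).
Powers of 8 mod 11: 8^1≡8, 8^2≡9, 8^3≡6, 8^4≡4, 8^5≡10, 8^6≡3, 8^7≡2, 8^8≡5, 8^9≡7, 8^10≡1. Order = 10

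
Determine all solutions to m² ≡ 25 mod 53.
The square roots of 25 mod 53 are 5 and 48. Verify: 5² = 25 ≡ 25 mod 53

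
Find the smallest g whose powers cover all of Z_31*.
g = 3. For each prime q|30: 3^{15}≡30, 3^{10}≡25, 3^{6}≡16, none ≡ 1, so ord_31(3) = 30 and 3 is a primitive root.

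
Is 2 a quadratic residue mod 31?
By Euler's criterion: 2^{15} ≡ 1 mod 31. Since this equals 1, 2 is a QR.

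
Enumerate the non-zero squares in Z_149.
Squares in Z_149*: {1, 4, 5, 6, 7, 9, 16, 17, 19, 20, 22, 24, 25, 26, 28, 29, 30, 31, 33, 35, 36, 37, 39, 42, 45, 46, 47, 49, 53, 54, 61, 63, 64, 67, 68, 69, 73, 76, 80, 81, 82, 85, 86, 88, 95, 96, 100, 102, 103, 104, 107, 110, 112, 113, 114, 116, 118, 119, 120, 121, 123, 124, 125, 127, 129, 130, 132, 133, 140, 142, 143, 144, 145, 148}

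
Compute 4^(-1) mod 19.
Since 19 is prime, by Fermat 4^(-1) ≡ 4^{17} ≡ 5 mod 19. Verify: 4 × 5 = 20 ≡ 1 mod 19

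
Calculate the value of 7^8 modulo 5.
Using Fermat: 7^{4} ≡ 1 (mod 5). 8 ≡ 0 (mod 4). So 7^{8} ≡ 7^{0} ≡ 1 (mod 5)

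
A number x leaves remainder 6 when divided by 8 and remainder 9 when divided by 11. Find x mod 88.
M = 8 × 11 = 88. M₁ = 11, y₁ ≡ 3 mod 8. M₂ = 8, y₂ ≡ 7 mod 11. x = 6×11×3 + 9×8×7 ≡ 86 mod 88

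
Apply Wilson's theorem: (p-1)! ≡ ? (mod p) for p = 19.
By Wilson's theorem, (18)! ≡ -1 ≡ 18 mod 19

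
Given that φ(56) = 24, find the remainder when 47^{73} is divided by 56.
By Euler: 47^{24} ≡ 1 (mod 56) since gcd(47, 56) = 1. 73 = 3×24 + 1. So 47^{73} ≡ 47^{1} ≡ 47 (mod 56)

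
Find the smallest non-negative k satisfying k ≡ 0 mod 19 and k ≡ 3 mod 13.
M = 19 × 13 = 247. M₁ = 13, y₁ ≡ 3 mod 19. M₂ = 19, y₂ ≡ 11 mod 13. k = 0×13×3 + 3×19×11 ≡ 133 mod 247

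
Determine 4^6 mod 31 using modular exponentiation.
By repeated squaring (mod 31): 4^{1}≡4, 4^{2}≡16, 4^{4}≡8. Then 4^{6} = 4^{4+2} ≡ 8 × 16 ≡ 4 (mod 31)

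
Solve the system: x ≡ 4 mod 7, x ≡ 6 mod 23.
M = 7 × 23 = 161. M₁ = 23, y₁ ≡ 4 mod 7. M₂ = 7, y₂ ≡ 10 mod 23. x = 4×23×4 + 6×7×10 ≡ 144 mod 161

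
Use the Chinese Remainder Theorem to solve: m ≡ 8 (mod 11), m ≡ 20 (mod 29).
M = 11 × 29 = 319. M₁ = 29, y₁ ≡ 8 (mod 11). M₂ = 11, y₂ ≡ 8 (mod 29). m = 8×29×8 + 20×11×8 ≡ 107 (mod 319)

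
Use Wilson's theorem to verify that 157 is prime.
(156)! mod 157 = 156. Since this equals -1 mod 157, Wilson confirms 157 is prime.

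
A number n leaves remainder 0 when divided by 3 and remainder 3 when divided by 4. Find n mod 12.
M = 3 × 4 = 12. M₁ = 4, y₁ ≡ 1 mod 3. M₂ = 3, y₂ ≡ 3 mod 4. n = 0×4×1 + 3×3×3 ≡ 3 mod 12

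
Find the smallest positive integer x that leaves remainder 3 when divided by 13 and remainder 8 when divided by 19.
M = 13 × 19 = 247. M₁ = 19, y₁ ≡ 11 (mod 13). M₂ = 13, y₂ ≡ 3 (mod 19). x = 3×19×11 + 8×13×3 ≡ 198 (mod 247)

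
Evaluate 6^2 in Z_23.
6^{2} = 36 ≡ 13 mod 23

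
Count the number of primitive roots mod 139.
Number of primitive roots mod 139 = φ(p-1) = φ(138) = 44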